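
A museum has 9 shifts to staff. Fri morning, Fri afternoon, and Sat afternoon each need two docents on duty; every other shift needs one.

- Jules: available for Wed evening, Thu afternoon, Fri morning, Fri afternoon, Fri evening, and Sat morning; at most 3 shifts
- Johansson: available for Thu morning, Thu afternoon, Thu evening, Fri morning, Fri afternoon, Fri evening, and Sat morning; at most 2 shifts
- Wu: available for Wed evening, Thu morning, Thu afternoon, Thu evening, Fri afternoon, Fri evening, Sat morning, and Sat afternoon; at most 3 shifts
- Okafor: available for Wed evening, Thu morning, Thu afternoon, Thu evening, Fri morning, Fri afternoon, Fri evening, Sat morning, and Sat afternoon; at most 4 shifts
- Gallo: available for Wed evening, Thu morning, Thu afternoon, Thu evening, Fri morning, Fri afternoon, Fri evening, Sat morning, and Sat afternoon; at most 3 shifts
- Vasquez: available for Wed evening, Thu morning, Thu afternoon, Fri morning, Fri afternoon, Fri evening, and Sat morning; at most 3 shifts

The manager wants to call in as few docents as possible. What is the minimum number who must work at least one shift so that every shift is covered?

12 slots to fill and no one can take more than 4, so at least ⌈12/4⌉ = 3 docents are needed.
Any 3 docents together have capacity at most 4+3+3 = 10 < 12 slots, so 3 can never suffice.
Jules, Johansson, Wu, and Okafor alone can cover everything: Wed evening→Jules, Thu morning→Johansson, Thu afternoon→Jules, Thu evening→Johansson, Fri morning→Jules+Okafor, Fri afternoon→Wu+Okafor, Fri evening→Wu, Sat morning→Okafor, Sat afternoon→Wu+Okafor.

4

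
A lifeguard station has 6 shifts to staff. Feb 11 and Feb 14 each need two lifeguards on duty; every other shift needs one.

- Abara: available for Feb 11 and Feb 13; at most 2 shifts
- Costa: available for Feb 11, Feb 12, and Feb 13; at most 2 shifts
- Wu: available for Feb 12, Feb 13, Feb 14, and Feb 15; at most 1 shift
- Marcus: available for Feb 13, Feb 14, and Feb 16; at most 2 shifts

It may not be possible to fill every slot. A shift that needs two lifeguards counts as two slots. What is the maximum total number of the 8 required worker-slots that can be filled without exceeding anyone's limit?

7

Total capacity across all lifeguards is 2+2+1+2 = 7, and 8 slots are needed, so at most 7 can be filled.
An assignment achieving 7: Feb 11→Abara+Costa, Feb 12→Costa, Feb 13→Abara, Feb 14→Marcus, Feb 15→Wu, Feb 16→Marcus.
Loads: Abara 2/2, Costa 2/2, Wu 1/1, Marcus 2/2.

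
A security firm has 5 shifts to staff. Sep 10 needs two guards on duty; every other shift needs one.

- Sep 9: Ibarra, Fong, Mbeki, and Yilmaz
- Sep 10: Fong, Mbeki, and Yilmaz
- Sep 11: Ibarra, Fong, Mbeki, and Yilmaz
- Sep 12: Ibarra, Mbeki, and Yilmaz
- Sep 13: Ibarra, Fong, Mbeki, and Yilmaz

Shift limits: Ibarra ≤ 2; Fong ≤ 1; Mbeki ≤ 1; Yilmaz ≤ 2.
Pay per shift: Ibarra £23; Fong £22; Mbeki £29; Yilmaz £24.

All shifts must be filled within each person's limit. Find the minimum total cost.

Picking the cheapest available guard for each shift independently would cost £135, but that ignores the shift limits.
An optimal schedule: Sep 9→Ibarra, Sep 10→Fong+Mbeki, Sep 11→Yilmaz, Sep 12→Ibarra, Sep 13→Yilmaz.
Total: 23 + 22 + 29 + 24 + 23 + 24 = £145.

£145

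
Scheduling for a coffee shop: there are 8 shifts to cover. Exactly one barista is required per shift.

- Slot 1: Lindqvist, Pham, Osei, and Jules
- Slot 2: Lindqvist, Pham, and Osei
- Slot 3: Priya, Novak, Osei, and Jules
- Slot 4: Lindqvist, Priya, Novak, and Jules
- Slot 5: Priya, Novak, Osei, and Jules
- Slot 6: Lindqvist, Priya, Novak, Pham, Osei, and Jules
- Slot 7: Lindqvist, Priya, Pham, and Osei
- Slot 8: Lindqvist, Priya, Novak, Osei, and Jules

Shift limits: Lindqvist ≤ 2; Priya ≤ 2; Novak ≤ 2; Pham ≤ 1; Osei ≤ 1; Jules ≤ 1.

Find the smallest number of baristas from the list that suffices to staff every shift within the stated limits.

8 slots to fill and no one can take more than 2, so at least ⌈8/2⌉ = 4 baristas are needed.
Any 4 baristas together have capacity at most 2+2+2+1 = 7 < 8 slots, so 4 can never suffice.
Lindqvist, Priya, Novak, Pham, and Osei alone can cover everything: Slot 1→Lindqvist, Slot 2→Lindqvist, Slot 3→Priya, Slot 4→Priya, Slot 5→Novak, Slot 6→Osei, Slot 7→Pham, Slot 8→Novak.

5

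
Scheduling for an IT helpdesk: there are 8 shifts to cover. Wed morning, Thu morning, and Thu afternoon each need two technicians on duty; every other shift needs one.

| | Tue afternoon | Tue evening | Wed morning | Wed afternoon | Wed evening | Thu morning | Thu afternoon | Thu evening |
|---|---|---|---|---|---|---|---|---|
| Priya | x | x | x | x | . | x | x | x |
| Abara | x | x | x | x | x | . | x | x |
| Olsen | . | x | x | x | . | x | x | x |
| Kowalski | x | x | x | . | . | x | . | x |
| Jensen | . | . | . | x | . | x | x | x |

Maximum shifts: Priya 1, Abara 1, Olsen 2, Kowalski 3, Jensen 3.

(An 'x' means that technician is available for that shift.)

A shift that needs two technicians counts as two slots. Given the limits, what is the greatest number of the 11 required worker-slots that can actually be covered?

10

Total capacity across all technicians is 1+1+2+3+3 = 10, and 11 slots are needed, so at most 10 can be filled.
An assignment achieving 10: Tue afternoon→Priya, Tue evening→Olsen, Wed morning→Olsen+Kowalski, Wed afternoon→Jensen, Wed evening→Abara, Thu morning→Kowalski+Jensen, Thu afternoon→Jensen, Thu evening→Kowalski.
Loads: Priya 1/1, Abara 1/1, Olsen 2/2, Kowalski 3/3, Jensen 3/3.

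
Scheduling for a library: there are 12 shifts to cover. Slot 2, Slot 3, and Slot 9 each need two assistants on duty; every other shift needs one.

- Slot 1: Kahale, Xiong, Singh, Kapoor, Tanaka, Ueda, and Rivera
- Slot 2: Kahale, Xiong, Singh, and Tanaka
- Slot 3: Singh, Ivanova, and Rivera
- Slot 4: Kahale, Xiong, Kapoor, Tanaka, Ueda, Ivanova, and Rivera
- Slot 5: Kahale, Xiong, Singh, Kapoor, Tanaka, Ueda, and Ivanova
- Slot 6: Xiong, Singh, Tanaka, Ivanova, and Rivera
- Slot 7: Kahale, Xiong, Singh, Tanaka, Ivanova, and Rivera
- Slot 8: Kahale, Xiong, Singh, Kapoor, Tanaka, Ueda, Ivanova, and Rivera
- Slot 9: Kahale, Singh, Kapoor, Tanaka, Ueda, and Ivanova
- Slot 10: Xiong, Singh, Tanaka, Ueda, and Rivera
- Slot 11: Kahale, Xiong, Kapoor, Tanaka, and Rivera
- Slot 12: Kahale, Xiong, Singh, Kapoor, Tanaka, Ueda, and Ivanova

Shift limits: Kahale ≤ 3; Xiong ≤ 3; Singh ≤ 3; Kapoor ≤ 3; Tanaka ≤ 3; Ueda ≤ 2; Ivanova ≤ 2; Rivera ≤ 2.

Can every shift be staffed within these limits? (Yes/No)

Yes

One valid schedule: Slot 1→Singh, Slot 2→Kahale+Xiong, Slot 3→Singh+Ivanova, Slot 4→Kapoor, Slot 5→Singh, Slot 6→Xiong, Slot 7→Kahale, Slot 8→Kapoor, Slot 9→Tanaka+Ueda, Slot 10→Xiong, Slot 11→Kahale, Slot 12→Kapoor.
Loads: Kahale 3/3, Xiong 3/3, Singh 3/3, Kapoor 3/3, Tanaka 1/3, Ueda 1/2, Ivanova 1/2, Rivera 0/2 — all within limits.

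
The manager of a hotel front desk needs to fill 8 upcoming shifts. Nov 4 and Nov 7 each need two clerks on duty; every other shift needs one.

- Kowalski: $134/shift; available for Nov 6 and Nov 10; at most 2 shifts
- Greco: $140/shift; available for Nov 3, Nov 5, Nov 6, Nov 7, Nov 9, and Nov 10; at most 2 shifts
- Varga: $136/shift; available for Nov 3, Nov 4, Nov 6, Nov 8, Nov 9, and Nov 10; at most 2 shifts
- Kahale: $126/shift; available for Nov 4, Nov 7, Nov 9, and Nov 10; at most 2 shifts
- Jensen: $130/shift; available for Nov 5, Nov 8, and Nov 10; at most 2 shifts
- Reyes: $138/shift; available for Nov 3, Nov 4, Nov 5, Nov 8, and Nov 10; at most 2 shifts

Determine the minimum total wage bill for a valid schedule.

$1330

Nov 7 can only be covered by Greco and Kahale, so that assignment is forced.
Picking the cheapest available clerk for each shift independently would cost $1310, but that ignores the shift limits.
An optimal schedule: Nov 3→Varga, Nov 4→Kahale+Reyes, Nov 5→Jensen, Nov 6→Kowalski, Nov 7→Kahale+Greco, Nov 8→Jensen, Nov 9→Varga, Nov 10→Kowalski.
Total: 136 + 126 + 138 + 130 + 134 + 126 + 140 + 130 + 136 + 134 = $1330.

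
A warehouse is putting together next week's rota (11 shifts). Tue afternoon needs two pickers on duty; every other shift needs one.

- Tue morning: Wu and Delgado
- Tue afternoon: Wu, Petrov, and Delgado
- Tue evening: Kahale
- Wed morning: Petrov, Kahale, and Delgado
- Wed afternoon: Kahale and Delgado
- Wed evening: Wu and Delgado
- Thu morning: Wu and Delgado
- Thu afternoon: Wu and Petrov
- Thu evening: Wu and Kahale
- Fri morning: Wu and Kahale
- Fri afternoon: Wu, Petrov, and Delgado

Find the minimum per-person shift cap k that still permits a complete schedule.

3

With 4 pickers and 12 worker-slots to fill, someone must work at least ⌈12/4⌉ = 3 shifts, so k ≥ 3.
k = 3 works: Tue morning→Wu, Tue afternoon→Petrov+Delgado, Tue evening→Kahale, Wed morning→Petrov, Wed afternoon→Kahale, Wed evening→Wu, Thu morning→Delgado, Thu afternoon→Petrov, Thu evening→Wu, Fri morning→Kahale, Fri afternoon→Delgado.
Loads: Wu 3, Petrov 3, Kahale 3, Delgado 3 — all ≤ 3.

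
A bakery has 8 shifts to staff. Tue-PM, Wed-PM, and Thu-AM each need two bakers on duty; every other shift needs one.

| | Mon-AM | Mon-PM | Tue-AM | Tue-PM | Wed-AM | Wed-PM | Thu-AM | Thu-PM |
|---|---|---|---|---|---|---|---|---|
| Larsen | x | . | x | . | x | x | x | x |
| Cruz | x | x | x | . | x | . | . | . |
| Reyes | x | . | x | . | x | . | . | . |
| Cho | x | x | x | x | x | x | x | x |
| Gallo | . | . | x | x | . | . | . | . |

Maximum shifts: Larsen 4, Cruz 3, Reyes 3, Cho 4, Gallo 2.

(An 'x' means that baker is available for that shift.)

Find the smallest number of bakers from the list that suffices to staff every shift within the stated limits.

11 slots to fill and no one can take more than 4, so at least ⌈11/4⌉ = 3 bakers are needed.
No set of 3 bakers can cover every shift (each such set leaves at least one shift with no one available or exceeds a cap).
Larsen, Cruz, Cho, and Gallo alone can cover everything: Mon-AM→Larsen, Mon-PM→Cruz, Tue-AM→Cruz, Tue-PM→Cho+Gallo, Wed-AM→Cruz, Wed-PM→Larsen+Cho, Thu-AM→Larsen+Cho, Thu-PM→Larsen.

4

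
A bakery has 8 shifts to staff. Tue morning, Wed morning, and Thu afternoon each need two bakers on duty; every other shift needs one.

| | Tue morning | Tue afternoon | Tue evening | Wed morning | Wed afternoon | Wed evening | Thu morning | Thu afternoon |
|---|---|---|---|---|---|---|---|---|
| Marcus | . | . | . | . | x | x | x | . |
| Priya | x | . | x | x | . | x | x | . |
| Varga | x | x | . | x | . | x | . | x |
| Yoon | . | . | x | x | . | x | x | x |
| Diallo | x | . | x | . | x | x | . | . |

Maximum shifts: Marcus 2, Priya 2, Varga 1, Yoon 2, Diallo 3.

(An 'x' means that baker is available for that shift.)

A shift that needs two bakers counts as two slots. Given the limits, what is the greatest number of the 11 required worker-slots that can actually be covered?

10

Total capacity across all bakers is 2+2+1+2+3 = 10, and 11 slots are needed, so at most 10 can be filled.
An assignment achieving 10: Tue morning→Priya+Diallo, Tue afternoon→Varga, Tue evening→Diallo, Wed morning→Priya+Yoon, Wed afternoon→Marcus, Wed evening→Diallo, Thu morning→Marcus, Thu afternoon→Yoon.
Loads: Marcus 2/2, Priya 2/2, Varga 1/1, Yoon 2/2, Diallo 3/3.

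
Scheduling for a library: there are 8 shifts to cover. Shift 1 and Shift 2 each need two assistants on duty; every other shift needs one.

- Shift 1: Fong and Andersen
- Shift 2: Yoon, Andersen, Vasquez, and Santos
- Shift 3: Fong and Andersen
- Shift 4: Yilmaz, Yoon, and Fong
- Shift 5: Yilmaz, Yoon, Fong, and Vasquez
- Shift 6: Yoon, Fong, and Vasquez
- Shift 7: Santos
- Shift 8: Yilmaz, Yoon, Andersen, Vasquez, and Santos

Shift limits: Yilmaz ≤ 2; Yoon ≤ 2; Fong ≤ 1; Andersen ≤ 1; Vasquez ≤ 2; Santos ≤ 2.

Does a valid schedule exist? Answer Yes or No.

Total capacity is 10 and 10 slots are needed, so capacity alone doesn't rule it out.
Shifts {Shift 1, Shift 3} need 3 worker-slots in total, but the assistants available for any of those shifts (Fong and Andersen) can supply at most 2 among them. So no valid schedule exists.

No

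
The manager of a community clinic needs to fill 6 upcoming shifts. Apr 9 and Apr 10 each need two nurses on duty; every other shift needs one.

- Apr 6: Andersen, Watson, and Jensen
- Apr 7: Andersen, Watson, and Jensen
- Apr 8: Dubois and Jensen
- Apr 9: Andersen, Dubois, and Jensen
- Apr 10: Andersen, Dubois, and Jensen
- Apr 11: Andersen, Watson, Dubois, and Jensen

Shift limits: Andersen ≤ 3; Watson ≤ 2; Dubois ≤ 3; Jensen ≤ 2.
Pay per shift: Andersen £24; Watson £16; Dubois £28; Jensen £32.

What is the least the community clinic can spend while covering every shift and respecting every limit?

£188

Picking the cheapest available nurse for each shift independently would cost £180, but that ignores the shift limits.
An optimal schedule: Apr 6→Watson, Apr 7→Watson, Apr 8→Dubois, Apr 9→Andersen+Dubois, Apr 10→Andersen+Dubois, Apr 11→Andersen.
Total: 16 + 16 + 28 + 24 + 28 + 24 + 28 + 24 = £188.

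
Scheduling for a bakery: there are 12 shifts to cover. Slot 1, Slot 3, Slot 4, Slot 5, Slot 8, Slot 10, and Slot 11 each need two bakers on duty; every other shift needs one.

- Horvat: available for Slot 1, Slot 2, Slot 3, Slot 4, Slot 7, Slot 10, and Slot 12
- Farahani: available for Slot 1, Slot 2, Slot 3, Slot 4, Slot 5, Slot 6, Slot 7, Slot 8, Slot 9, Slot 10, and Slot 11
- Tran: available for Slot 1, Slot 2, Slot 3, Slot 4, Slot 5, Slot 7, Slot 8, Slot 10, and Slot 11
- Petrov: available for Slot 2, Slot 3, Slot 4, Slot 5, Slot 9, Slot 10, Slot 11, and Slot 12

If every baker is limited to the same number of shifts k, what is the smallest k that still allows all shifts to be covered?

5

With 4 bakers and 19 worker-slots to fill, someone must work at least ⌈19/4⌉ = 5 shifts, so k ≥ 5.
k = 5 works: Slot 1→Horvat+Farahani, Slot 2→Horvat, Slot 3→Horvat+Petrov, Slot 4→Tran+Petrov, Slot 5→Farahani+Tran, Slot 6→Farahani, Slot 7→Horvat, Slot 8→Farahani+Tran, Slot 9→Farahani, Slot 10→Tran+Petrov, Slot 11→Tran+Petrov, Slot 12→Horvat.
Loads: Horvat 5, Farahani 5, Tran 5, Petrov 4 — all ≤ 5.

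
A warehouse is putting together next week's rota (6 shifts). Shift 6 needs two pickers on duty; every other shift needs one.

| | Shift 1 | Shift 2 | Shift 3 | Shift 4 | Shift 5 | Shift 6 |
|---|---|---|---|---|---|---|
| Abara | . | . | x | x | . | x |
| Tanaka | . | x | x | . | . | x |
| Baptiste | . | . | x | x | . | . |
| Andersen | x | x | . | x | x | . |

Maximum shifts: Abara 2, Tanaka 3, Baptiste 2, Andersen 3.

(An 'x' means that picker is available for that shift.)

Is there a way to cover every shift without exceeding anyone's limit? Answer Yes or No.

Shift 1 can only be covered by Andersen, so that assignment is forced.
Shift 5 can only be covered by Andersen, so that assignment is forced.
Shift 6 can only be covered by Abara and Tanaka, so that assignment is forced.
One valid schedule: Shift 1→Andersen, Shift 2→Tanaka, Shift 3→Abara, Shift 4→Baptiste, Shift 5→Andersen, Shift 6→Abara+Tanaka.
Loads: Abara 2/2, Tanaka 2/3, Baptiste 1/2, Andersen 2/3 — all within limits.

Yes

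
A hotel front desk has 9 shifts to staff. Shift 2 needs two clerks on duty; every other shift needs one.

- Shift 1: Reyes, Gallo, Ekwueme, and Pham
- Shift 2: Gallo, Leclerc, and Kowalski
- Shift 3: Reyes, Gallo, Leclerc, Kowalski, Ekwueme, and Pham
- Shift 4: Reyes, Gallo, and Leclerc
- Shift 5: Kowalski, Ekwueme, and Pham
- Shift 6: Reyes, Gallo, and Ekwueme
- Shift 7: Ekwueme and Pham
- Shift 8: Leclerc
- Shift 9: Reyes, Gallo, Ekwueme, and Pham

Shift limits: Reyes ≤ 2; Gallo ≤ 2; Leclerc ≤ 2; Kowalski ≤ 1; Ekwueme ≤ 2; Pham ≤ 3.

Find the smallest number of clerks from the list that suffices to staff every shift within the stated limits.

5

10 slots to fill and no one can take more than 3, so at least ⌈10/3⌉ = 4 clerks are needed.
Any 4 clerks together have capacity at most 3+2+2+2 = 9 < 10 slots, so 4 can never suffice.
Reyes, Gallo, Leclerc, Kowalski, and Pham alone can cover everything: Shift 1→Reyes, Shift 2→Gallo+Leclerc, Shift 3→Pham, Shift 4→Gallo, Shift 5→Kowalski, Shift 6→Reyes, Shift 7→Pham, Shift 8→Leclerc, Shift 9→Pham.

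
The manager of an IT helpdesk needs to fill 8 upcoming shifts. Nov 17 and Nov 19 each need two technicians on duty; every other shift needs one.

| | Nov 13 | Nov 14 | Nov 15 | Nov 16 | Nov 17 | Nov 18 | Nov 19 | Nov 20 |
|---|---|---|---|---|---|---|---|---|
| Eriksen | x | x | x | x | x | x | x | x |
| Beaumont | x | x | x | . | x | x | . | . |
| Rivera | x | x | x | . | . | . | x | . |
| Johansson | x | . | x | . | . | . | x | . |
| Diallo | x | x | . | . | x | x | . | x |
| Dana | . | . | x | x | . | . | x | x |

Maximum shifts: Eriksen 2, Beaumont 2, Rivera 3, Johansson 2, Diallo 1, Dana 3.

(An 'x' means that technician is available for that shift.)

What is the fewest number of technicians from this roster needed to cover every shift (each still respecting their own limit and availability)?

10 slots to fill and no one can take more than 3, so at least ⌈10/3⌉ = 4 technicians are needed.
Eriksen, Beaumont, Rivera, and Dana alone can cover everything: Nov 13→Rivera, Nov 14→Rivera, Nov 15→Dana, Nov 16→Eriksen, Nov 17→Eriksen+Beaumont, Nov 18→Beaumont, Nov 19→Rivera+Dana, Nov 20→Dana.

4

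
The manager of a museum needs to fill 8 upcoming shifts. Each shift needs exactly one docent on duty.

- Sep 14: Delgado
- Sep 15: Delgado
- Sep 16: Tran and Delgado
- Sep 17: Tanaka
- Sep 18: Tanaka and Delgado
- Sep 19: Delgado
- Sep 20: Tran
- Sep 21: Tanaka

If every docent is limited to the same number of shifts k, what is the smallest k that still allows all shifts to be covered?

With 3 docents and 8 worker-slots to fill, someone must work at least ⌈8/3⌉ = 3 shifts, so k ≥ 3.
k = 3 works: Sep 14→Delgado, Sep 15→Delgado, Sep 16→Tran, Sep 17→Tanaka, Sep 18→Tanaka, Sep 19→Delgado, Sep 20→Tran, Sep 21→Tanaka.
Loads: Tanaka 3, Tran 2, Delgado 3 — all ≤ 3.

3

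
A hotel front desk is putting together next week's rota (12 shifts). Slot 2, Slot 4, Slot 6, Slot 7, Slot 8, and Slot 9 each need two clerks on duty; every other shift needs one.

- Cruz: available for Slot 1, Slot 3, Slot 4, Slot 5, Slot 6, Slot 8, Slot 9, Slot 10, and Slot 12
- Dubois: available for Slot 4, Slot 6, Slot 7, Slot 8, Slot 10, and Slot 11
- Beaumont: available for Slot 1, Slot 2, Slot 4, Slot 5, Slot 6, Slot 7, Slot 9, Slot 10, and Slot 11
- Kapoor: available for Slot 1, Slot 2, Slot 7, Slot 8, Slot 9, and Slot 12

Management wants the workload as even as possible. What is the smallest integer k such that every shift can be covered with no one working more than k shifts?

With 4 clerks and 18 worker-slots to fill, someone must work at least ⌈18/4⌉ = 5 shifts, so k ≥ 5.
k = 5 works: Slot 1→Cruz, Slot 2→Beaumont+Kapoor, Slot 3→Cruz, Slot 4→Cruz+Dubois, Slot 5→Cruz, Slot 6→Dubois+Beaumont, Slot 7→Dubois+Beaumont, Slot 8→Dubois+Kapoor, Slot 9→Beaumont+Kapoor, Slot 10→Beaumont, Slot 11→Dubois, Slot 12→Cruz.
Loads: Cruz 5, Dubois 5, Beaumont 5, Kapoor 3 — all ≤ 5.

5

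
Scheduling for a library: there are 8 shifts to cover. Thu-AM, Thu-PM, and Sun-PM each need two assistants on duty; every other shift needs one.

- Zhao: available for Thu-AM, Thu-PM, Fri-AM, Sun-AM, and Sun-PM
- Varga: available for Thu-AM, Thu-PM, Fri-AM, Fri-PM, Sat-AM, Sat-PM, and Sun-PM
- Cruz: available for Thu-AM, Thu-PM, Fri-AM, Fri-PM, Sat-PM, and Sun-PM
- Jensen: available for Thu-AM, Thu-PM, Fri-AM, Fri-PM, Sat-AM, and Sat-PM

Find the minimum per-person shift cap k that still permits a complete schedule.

With 4 assistants and 11 worker-slots to fill, someone must work at least ⌈11/4⌉ = 3 shifts, so k ≥ 3.
k = 3 works: Thu-AM→Cruz+Jensen, Thu-PM→Cruz+Jensen, Fri-AM→Zhao, Fri-PM→Varga, Sat-AM→Varga, Sat-PM→Varga, Sun-AM→Zhao, Sun-PM→Zhao+Cruz.
Loads: Zhao 3, Varga 3, Cruz 3, Jensen 2 — all ≤ 3.

3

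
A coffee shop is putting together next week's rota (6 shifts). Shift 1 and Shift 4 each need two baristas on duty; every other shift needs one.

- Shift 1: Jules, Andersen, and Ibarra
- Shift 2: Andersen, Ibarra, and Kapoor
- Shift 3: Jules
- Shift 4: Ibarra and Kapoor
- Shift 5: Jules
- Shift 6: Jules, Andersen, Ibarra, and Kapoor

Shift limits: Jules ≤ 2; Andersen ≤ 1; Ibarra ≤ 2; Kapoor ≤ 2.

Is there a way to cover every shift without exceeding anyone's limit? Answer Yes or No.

No

Total capacity is 2+1+2+2 = 7 but 8 worker-slots are needed — infeasible.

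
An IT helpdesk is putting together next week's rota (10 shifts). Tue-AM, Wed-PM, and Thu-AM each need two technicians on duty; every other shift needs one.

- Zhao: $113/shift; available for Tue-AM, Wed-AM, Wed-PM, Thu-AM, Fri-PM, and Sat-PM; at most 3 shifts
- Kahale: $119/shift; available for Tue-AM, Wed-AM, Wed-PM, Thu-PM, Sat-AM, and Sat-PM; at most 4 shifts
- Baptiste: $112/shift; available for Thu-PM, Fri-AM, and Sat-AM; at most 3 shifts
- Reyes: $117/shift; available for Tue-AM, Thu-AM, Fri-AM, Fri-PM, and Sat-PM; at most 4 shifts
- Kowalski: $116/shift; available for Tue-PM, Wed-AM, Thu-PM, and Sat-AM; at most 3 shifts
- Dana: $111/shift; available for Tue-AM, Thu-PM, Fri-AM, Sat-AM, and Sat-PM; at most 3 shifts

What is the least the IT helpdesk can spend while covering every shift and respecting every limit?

Tue-PM can only be covered by Kowalski, so that assignment is forced.
Wed-PM can only be covered by Zhao and Kahale, so that assignment is forced.
Thu-AM can only be covered by Zhao and Reyes, so that assignment is forced.
Picking the cheapest available technician for each shift independently would cost $1472, but that ignores the shift limits.
An optimal schedule: Tue-AM→Dana+Reyes, Tue-PM→Kowalski, Wed-AM→Kowalski, Wed-PM→Zhao+Kahale, Thu-AM→Zhao+Reyes, Thu-PM→Baptiste, Fri-AM→Dana, Fri-PM→Zhao, Sat-AM→Baptiste, Sat-PM→Dana.
Total: 111 + 117 + 116 + 116 + 113 + 119 + 113 + 117 + 112 + 111 + 113 + 112 + 111 = $1481.

$1481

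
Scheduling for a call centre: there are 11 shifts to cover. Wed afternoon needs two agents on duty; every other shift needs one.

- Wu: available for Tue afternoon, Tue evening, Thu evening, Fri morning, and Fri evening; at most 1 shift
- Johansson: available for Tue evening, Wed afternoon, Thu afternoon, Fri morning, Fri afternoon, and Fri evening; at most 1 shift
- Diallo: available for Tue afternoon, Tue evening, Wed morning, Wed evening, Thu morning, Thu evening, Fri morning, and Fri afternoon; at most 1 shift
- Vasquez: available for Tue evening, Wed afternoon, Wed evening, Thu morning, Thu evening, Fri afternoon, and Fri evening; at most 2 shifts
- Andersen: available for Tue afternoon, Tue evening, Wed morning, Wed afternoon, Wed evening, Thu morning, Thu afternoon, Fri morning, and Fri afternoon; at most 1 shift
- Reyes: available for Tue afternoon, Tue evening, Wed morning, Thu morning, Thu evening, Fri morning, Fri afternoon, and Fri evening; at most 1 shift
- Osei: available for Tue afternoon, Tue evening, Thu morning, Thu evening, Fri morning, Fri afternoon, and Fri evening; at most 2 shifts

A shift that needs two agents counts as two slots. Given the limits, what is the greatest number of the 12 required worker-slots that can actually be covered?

9

Total capacity across all agents is 1+1+1+2+1+1+2 = 9, and 12 slots are needed, so at most 9 can be filled.
An assignment achieving 9: Tue afternoon→Wu, Wed morning→Diallo, Wed afternoon→Vasquez+Andersen, Wed evening→Vasquez, Thu morning→Reyes, Thu afternoon→Johansson, Thu evening→Osei, Fri evening→Osei.
Loads: Wu 1/1, Johansson 1/1, Diallo 1/1, Vasquez 2/2, Andersen 1/1, Reyes 1/1, Osei 2/2.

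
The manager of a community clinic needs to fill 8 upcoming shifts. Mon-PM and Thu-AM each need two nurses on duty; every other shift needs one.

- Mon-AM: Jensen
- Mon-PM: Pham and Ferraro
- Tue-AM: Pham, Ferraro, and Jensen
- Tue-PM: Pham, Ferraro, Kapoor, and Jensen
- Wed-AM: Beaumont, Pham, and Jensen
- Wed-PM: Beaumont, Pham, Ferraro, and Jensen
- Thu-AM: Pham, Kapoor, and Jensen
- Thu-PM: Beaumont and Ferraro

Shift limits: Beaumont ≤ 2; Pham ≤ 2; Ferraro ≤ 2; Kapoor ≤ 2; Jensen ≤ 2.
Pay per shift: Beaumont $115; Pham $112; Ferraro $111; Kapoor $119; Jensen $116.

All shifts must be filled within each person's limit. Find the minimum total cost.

Mon-AM can only be covered by Jensen, so that assignment is forced.
Mon-PM can only be covered by Pham and Ferraro, so that assignment is forced.
Picking the cheapest available nurse for each shift independently would cost $1123, but that ignores the shift limits.
An optimal schedule: Mon-AM→Jensen, Mon-PM→Pham+Ferraro, Tue-AM→Pham, Tue-PM→Kapoor, Wed-AM→Beaumont, Wed-PM→Ferraro, Thu-AM→Kapoor+Jensen, Thu-PM→Beaumont.
Total: 116 + 112 + 111 + 112 + 119 + 115 + 111 + 119 + 116 + 115 = $1146.

$1146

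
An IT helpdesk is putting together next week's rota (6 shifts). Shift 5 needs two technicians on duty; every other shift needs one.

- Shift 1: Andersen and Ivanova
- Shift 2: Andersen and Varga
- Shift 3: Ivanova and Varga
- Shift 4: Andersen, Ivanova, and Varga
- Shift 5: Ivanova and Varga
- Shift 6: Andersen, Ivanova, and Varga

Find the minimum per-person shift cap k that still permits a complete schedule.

With 3 technicians and 7 worker-slots to fill, someone must work at least ⌈7/3⌉ = 3 shifts, so k ≥ 3.
k = 3 works: Shift 1→Andersen, Shift 2→Andersen, Shift 3→Ivanova, Shift 4→Andersen, Shift 5→Ivanova+Varga, Shift 6→Ivanova.
Loads: Andersen 3, Ivanova 3, Varga 1 — all ≤ 3.

3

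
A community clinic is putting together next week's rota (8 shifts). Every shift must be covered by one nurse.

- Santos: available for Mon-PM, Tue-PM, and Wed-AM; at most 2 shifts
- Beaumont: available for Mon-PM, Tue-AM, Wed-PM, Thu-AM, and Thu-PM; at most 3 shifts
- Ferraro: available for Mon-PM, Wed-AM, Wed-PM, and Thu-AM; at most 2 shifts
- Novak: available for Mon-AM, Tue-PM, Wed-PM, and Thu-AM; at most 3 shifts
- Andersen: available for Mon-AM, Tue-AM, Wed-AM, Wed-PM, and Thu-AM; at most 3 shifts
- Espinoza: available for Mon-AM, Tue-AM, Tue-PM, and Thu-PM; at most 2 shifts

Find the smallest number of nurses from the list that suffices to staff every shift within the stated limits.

3

8 slots to fill and no one can take more than 3, so at least ⌈8/3⌉ = 3 nurses are needed.
Santos, Beaumont, and Novak alone can cover everything: Mon-AM→Novak, Mon-PM→Santos, Tue-AM→Beaumont, Tue-PM→Novak, Wed-AM→Santos, Wed-PM→Beaumont, Thu-AM→Novak, Thu-PM→Beaumont.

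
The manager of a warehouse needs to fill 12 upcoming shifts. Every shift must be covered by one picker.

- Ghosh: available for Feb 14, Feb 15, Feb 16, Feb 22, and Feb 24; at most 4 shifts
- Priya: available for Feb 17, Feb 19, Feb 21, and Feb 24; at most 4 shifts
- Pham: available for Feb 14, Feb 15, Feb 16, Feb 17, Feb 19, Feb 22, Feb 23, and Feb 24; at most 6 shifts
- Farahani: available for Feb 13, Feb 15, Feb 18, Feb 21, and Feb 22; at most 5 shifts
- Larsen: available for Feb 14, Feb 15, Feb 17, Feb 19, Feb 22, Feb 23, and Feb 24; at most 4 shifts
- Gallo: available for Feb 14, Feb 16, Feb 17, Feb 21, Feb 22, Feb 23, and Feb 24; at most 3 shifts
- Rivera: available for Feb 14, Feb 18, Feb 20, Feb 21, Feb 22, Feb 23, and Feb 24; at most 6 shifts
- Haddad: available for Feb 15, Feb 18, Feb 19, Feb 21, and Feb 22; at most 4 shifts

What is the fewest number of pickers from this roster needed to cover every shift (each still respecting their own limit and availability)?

3

12 slots to fill and no one can take more than 6, so at least ⌈12/6⌉ = 2 pickers are needed.
Shifts {Feb 13, Feb 16, Feb 20} need 3 slots, but among the pickers available for them (Ghosh, Pham, Farahani, Gallo, and Rivera) any 2 together supply at most 2. So 2 pickers are not enough.
Pham, Farahani, and Rivera alone can cover everything: Feb 13→Farahani, Feb 14→Pham, Feb 15→Pham, Feb 16→Pham, Feb 17→Pham, Feb 18→Farahani, Feb 19→Pham, Feb 20→Rivera, Feb 21→Farahani, Feb 22→Farahani, Feb 23→Pham, Feb 24→Rivera.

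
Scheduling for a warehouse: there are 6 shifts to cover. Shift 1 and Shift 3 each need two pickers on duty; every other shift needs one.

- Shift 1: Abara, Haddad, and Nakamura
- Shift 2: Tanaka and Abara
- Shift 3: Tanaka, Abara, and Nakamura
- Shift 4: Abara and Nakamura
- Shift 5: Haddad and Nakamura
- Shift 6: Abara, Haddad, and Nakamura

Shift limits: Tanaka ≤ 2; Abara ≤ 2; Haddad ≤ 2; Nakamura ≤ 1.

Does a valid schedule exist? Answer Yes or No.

No

Shifts {Shift 1, Shift 3, Shift 4, Shift 5, Shift 6} need 7 worker-slots in total, but the pickers available for any of those shifts (Tanaka, Abara, Haddad, and Nakamura) can supply at most 6 among them. So no valid schedule exists.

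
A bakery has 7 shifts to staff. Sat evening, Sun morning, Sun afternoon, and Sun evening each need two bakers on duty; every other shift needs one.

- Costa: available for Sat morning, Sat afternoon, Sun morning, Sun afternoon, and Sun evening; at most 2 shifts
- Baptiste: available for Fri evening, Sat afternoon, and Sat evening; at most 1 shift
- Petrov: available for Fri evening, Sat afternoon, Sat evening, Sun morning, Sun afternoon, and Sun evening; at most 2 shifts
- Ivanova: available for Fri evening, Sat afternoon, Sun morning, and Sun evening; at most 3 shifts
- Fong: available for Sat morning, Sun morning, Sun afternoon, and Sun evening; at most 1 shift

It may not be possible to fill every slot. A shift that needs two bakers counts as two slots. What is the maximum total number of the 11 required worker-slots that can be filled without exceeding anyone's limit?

9

Total capacity across all bakers is 2+1+2+3+1 = 9, and 11 slots are needed, so at most 9 can be filled.
An assignment achieving 9: Fri evening→Petrov, Sat morning→Costa, Sat afternoon→Ivanova, Sat evening→Baptiste+Petrov, Sun morning→Ivanova, Sun afternoon→Costa+Fong, Sun evening→Ivanova.
Loads: Costa 2/2, Baptiste 1/1, Petrov 2/2, Ivanova 3/3, Fong 1/1.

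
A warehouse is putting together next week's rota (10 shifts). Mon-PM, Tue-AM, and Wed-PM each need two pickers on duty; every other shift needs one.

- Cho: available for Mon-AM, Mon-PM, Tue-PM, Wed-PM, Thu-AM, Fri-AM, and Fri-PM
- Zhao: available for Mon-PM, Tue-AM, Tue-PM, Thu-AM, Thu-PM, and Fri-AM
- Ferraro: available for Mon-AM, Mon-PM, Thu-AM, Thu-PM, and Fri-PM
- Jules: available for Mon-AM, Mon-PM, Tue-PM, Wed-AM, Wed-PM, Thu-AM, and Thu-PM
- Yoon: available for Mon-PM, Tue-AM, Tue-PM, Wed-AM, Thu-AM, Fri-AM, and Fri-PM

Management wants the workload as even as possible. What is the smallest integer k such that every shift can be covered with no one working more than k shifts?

3

With 5 pickers and 13 worker-slots to fill, someone must work at least ⌈13/5⌉ = 3 shifts, so k ≥ 3.
k = 3 works: Mon-AM→Cho, Mon-PM→Ferraro+Jules, Tue-AM→Zhao+Yoon, Tue-PM→Zhao, Wed-AM→Jules, Wed-PM→Cho+Jules, Thu-AM→Ferraro, Thu-PM→Zhao, Fri-AM→Cho, Fri-PM→Ferraro.
Loads: Cho 3, Zhao 3, Ferraro 3, Jules 3, Yoon 1 — all ≤ 3.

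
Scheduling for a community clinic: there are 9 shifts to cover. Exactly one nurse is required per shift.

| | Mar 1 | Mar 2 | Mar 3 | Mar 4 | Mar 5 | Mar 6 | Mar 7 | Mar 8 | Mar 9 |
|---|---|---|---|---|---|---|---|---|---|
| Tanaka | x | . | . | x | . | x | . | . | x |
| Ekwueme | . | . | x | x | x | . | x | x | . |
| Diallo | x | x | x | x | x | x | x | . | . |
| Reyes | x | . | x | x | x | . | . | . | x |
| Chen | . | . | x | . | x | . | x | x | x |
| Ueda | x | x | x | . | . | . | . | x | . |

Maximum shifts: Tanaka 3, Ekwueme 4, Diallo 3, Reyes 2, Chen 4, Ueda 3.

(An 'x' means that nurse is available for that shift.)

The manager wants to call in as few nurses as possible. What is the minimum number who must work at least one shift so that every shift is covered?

3

9 slots to fill and no one can take more than 4, so at least ⌈9/4⌉ = 3 nurses are needed.
Tanaka, Ekwueme, and Diallo alone can cover everything: Mar 1→Tanaka, Mar 2→Diallo, Mar 3→Ekwueme, Mar 4→Diallo, Mar 5→Ekwueme, Mar 6→Tanaka, Mar 7→Ekwueme, Mar 8→Ekwueme, Mar 9→Tanaka.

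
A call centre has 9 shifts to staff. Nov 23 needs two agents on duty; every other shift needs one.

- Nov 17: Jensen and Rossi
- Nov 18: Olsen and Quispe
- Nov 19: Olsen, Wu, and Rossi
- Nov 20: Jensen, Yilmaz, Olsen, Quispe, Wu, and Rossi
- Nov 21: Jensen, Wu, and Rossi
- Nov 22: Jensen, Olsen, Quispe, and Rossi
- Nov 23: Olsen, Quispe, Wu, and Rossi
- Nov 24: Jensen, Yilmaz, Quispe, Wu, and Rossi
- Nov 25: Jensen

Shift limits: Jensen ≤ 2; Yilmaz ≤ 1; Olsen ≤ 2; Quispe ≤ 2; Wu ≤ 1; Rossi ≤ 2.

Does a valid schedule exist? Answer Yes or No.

Nov 25 can only be covered by Jensen, so that assignment is forced.
One valid schedule: Nov 17→Jensen, Nov 18→Olsen, Nov 19→Olsen, Nov 20→Rossi, Nov 21→Wu, Nov 22→Quispe, Nov 23→Quispe+Rossi, Nov 24→Yilmaz, Nov 25→Jensen.
Loads: Jensen 2/2, Yilmaz 1/1, Olsen 2/2, Quispe 2/2, Wu 1/1, Rossi 2/2 — all within limits.

Yes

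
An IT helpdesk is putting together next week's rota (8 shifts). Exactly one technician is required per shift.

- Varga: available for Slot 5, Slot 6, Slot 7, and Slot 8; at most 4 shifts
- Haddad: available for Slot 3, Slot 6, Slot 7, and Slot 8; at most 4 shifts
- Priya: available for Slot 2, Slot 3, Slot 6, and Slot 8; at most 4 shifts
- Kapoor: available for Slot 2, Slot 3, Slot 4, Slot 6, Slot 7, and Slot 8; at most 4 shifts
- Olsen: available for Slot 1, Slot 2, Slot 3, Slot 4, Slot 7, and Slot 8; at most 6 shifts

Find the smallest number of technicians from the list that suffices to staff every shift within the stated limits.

2

8 slots to fill and no one can take more than 6, so at least ⌈8/6⌉ = 2 technicians are needed.
Varga and Olsen alone can cover everything: Slot 1→Olsen, Slot 2→Olsen, Slot 3→Olsen, Slot 4→Olsen, Slot 5→Varga, Slot 6→Varga, Slot 7→Varga, Slot 8→Varga.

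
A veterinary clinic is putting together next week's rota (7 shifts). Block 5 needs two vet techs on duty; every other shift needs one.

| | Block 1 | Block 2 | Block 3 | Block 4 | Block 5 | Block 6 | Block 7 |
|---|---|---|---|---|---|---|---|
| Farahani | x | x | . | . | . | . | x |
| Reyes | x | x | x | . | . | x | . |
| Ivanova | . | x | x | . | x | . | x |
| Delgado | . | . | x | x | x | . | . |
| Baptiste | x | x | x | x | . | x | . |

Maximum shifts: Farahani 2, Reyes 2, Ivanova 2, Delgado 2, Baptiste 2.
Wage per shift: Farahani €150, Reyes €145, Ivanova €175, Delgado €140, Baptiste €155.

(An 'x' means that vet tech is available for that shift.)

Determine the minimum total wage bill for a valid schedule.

Block 5 can only be covered by Ivanova and Delgado, so that assignment is forced.
Picking the cheapest available vet tech for each shift independently would cost €1180, but that ignores the shift limits.
An optimal schedule: Block 1→Reyes, Block 2→Farahani, Block 3→Baptiste, Block 4→Delgado, Block 5→Delgado+Ivanova, Block 6→Reyes, Block 7→Farahani.
Total: 145 + 150 + 155 + 140 + 140 + 175 + 145 + 150 = €1200.

€1200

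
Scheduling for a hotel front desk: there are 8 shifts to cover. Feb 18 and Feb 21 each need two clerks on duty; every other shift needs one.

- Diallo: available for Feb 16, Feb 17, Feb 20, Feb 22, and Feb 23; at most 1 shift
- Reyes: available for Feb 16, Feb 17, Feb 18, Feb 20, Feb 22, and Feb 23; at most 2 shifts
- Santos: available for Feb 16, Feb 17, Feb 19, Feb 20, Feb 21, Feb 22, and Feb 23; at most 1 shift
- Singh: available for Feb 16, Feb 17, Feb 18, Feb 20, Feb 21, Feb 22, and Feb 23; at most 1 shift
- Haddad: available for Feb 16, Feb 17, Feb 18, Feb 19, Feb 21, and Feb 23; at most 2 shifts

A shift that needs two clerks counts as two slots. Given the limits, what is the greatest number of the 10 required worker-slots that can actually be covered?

Total capacity across all clerks is 1+2+1+1+2 = 7, and 10 slots are needed, so at most 7 can be filled.
An assignment achieving 7: Feb 16→Haddad, Feb 18→Reyes+Singh, Feb 19→Santos, Feb 20→Diallo, Feb 21→Haddad, Feb 22→Reyes.
Loads: Diallo 1/1, Reyes 2/2, Santos 1/1, Singh 1/1, Haddad 2/2.

7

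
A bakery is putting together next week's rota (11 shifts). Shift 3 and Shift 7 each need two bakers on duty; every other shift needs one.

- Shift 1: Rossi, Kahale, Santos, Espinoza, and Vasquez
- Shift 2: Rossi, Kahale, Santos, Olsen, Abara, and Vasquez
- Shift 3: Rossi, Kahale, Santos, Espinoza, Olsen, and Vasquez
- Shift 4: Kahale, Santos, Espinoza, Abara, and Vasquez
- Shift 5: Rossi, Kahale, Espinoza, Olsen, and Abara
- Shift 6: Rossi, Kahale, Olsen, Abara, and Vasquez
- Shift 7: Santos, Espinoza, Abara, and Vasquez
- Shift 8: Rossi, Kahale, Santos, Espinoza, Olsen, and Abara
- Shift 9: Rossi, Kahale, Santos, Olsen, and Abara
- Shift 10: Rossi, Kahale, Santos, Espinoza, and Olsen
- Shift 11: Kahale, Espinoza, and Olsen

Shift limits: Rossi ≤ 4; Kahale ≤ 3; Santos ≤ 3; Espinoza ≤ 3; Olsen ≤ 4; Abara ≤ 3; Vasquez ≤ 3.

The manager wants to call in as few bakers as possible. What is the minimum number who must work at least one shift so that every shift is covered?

4

13 slots to fill and no one can take more than 4, so at least ⌈13/4⌉ = 4 bakers are needed.
Rossi, Kahale, Santos, and Espinoza alone can cover everything: Shift 1→Kahale, Shift 2→Rossi, Shift 3→Santos+Espinoza, Shift 4→Kahale, Shift 5→Rossi, Shift 6→Rossi, Shift 7→Santos+Espinoza, Shift 8→Santos, Shift 9→Rossi, Shift 10→Espinoza, Shift 11→Kahale.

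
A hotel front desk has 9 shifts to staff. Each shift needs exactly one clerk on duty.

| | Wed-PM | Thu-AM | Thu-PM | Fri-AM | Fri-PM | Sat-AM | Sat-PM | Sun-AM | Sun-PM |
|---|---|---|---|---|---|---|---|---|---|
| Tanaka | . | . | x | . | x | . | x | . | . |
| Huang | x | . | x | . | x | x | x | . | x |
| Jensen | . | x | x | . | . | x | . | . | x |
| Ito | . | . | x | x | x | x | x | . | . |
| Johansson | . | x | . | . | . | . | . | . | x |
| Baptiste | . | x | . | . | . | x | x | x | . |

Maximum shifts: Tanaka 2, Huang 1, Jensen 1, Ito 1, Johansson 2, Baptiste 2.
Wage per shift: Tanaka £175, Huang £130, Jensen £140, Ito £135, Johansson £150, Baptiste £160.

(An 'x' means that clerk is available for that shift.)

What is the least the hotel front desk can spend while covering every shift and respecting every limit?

£1375

Wed-PM can only be covered by Huang, so that assignment is forced.
Fri-AM can only be covered by Ito, so that assignment is forced.
Sun-AM can only be covered by Baptiste, so that assignment is forced.
Picking the cheapest available clerk for each shift independently would cost £1215, but that ignores the shift limits.
An optimal schedule: Wed-PM→Huang, Thu-AM→Johansson, Thu-PM→Tanaka, Fri-AM→Ito, Fri-PM→Tanaka, Sat-AM→Jensen, Sat-PM→Baptiste, Sun-AM→Baptiste, Sun-PM→Johansson.
Total: 130 + 150 + 175 + 135 + 175 + 140 + 160 + 160 + 150 = £1375.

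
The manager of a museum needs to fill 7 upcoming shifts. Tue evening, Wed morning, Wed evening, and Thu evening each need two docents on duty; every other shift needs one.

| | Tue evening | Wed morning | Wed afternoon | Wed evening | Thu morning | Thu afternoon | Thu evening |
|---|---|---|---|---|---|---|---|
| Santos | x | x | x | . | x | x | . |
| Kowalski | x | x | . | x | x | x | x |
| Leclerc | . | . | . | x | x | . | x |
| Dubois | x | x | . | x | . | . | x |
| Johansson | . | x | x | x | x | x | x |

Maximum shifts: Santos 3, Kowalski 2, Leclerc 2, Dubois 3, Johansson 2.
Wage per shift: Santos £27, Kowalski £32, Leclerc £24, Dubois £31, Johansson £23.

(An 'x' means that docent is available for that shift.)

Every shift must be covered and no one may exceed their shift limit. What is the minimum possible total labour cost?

£300

Picking the cheapest available docent for each shift independently would cost £271, but that ignores the shift limits.
An optimal schedule: Tue evening→Santos+Dubois, Wed morning→Santos+Dubois, Wed afternoon→Johansson, Wed evening→Leclerc+Dubois, Thu morning→Santos, Thu afternoon→Johansson, Thu evening→Leclerc+Kowalski.
Total: 27 + 31 + 27 + 31 + 23 + 24 + 31 + 27 + 23 + 24 + 32 = £300.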